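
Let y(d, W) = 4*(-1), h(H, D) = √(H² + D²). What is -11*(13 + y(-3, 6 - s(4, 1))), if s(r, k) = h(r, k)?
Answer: -99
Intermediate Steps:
h(H, D) = √(D² + H²)
s(r, k) = √(k² + r²)
y(d, W) = -4
-11*(13 + y(-3, 6 - s(4, 1))) = -11*(13 - 4) = -11*9 = -99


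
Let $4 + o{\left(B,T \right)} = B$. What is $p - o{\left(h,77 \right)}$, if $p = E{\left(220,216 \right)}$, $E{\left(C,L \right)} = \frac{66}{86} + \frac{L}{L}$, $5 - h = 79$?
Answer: $\frac{3430}{43} \approx 79.767$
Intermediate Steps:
$h = -74$ ($h = 5 - 79 = -74$)
$o{\left(B,T \right)} = -4 + B$
$E{\left(C,L \right)} = \frac{76}{43}$ ($E{\left(C,L \right)} = 66 \cdot \frac{1}{86} + 1 = \frac{33}{43} + 1 = \frac{76}{43}$)
$p = \frac{76}{43} \approx 1.7674$
$p - o{\left(h,77 \right)} = \frac{76}{43} - \left(-4 - 74\right) = \frac{76}{43} - -78 = \frac{76}{43} + 78 = \frac{3430}{43}$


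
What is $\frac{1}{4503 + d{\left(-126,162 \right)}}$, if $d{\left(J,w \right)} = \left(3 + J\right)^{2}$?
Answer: $\frac{1}{19632} \approx 5.0937 \cdot 10^{-5}$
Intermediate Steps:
$\frac{1}{4503 + d{\left(-126,162 \right)}} = \frac{1}{4503 + \left(3 - 126\right)^{2}} = \frac{1}{4503 + \left(-123\right)^{2}} = \frac{1}{4503 + 15129} = \frac{1}{19632}$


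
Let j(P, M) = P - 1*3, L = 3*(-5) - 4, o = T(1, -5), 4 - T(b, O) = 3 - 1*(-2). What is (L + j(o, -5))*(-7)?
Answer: 161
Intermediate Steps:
T(b, O) = -1 (T(b, O) = 4 - (3 - 1*(-2)) = 4 - (3 + 2) = 4 - 1*5 = 4 - 5 = -1)
o = -1
L = -19 (L = -15 - 4 = -19)
j(P, M) = -3 + P (j(P, M) = P - 3 = -3 + P)
(L + j(o, -5))*(-7) = (-19 + (-3 - 1))*(-7) = (-19 - 4)*(-7) = -23*(-7) = 161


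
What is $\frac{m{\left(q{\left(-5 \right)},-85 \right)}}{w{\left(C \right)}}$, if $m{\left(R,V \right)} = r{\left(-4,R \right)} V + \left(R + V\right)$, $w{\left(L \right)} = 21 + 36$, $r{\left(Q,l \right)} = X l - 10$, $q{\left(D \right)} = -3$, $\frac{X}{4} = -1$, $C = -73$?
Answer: $- \frac{86}{19} \approx -4.5263$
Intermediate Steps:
$X = -4$ ($X = 4 \left(-1\right) = -4$)
$r{\left(Q,l \right)} = -10 - 4 l$ ($r{\left(Q,l \right)} = - 4 l - 10 = -10 - 4 l$)
$w{\left(L \right)} = 57$
$m{\left(R,V \right)} = R + V + V \left(-10 - 4 R\right)$ ($m{\left(R,V \right)} = \left(-10 - 4 R\right) V + \left(R + V\right) = V \left(-10 - 4 R\right) + \left(R + V\right) = R + V + V \left(-10 - 4 R\right)$)
$\frac{m{\left(q{\left(-5 \right)},-85 \right)}}{w{\left(C \right)}} = \frac{-3 - -765 - \left(-12\right) \left(-85\right)}{57} = \left(-3 + 765 - 1020\right) \frac{1}{57} = \left(-258\right) \frac{1}{57} = - \frac{86}{19}$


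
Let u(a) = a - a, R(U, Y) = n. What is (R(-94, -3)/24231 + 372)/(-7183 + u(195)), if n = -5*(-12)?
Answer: -3004664/58017091 ≈ -0.051789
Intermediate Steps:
n = 60
R(U, Y) = 60
u(a) = 0
(R(-94, -3)/24231 + 372)/(-7183 + u(195)) = (60/24231 + 372)/(-7183 + 0) = (60*(1/24231) + 372)/(-7183) = (20/8077 + 372)*(-1/7183) = (3004664/8077)*(-1/7183) = -3004664/58017091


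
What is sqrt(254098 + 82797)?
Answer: sqrt(336895) ≈ 580.43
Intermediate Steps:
sqrt(254098 + 82797) = sqrt(336895)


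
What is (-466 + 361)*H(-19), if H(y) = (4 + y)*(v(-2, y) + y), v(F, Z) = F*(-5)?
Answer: -14175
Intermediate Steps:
v(F, Z) = -5*F
H(y) = (4 + y)*(10 + y) (H(y) = (4 + y)*(-5*(-2) + y) = (4 + y)*(10 + y))
(-466 + 361)*H(-19) = (-466 + 361)*(40 + (-19)² + 14*(-19)) = -105*(40 + 361 - 266) = -105*135 = -14175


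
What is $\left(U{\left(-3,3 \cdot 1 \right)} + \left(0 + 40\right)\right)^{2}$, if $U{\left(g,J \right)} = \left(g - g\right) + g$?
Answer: $1369$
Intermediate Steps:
$U{\left(g,J \right)} = g$ ($U{\left(g,J \right)} = 0 + g = g$)
$\left(U{\left(-3,3 \cdot 1 \right)} + \left(0 + 40\right)\right)^{2} = \left(-3 + \left(0 + 40\right)\right)^{2} = \left(-3 + 40\right)^{2} = 37^{2} = 1369$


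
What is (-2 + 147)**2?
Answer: 21025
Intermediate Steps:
(-2 + 147)**2 = 145**2 = 21025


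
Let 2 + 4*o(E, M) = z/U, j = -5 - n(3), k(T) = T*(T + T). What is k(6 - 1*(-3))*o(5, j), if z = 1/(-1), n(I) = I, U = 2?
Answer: -405/4 ≈ -101.25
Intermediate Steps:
k(T) = 2*T**2 (k(T) = T*(2*T) = 2*T**2)
z = -1
j = -8 (j = -5 - 1*3 = -5 - 3 = -8)
o(E, M) = -5/8 (o(E, M) = -1/2 + (-1/2)/4 = -1/2 + (-1*1/2)/4 = -1/2 + (1/4)*(-1/2) = -1/2 - 1/8 = -5/8)
k(6 - 1*(-3))*o(5, j) = (2*(6 - 1*(-3))**2)*(-5/8) = (2*(6 + 3)**2)*(-5/8) = (2*9**2)*(-5/8) = (2*81)*(-5/8) = 162*(-5/8) = -405/4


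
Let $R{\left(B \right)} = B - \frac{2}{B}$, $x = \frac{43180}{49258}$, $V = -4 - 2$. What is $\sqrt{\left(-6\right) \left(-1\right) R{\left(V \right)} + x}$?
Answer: $\frac{6 i \sqrt{558117769}}{24629} \approx 5.7553 i$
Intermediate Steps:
$V = -6$ ($V = -4 - 2 = -6$)
$x = \frac{21590}{24629}$ ($x = 43180 \cdot \frac{1}{49258} = \frac{21590}{24629} \approx 0.87661$)
$R{\left(B \right)} = B - \frac{2}{B}$
$\sqrt{\left(-6\right) \left(-1\right) R{\left(V \right)} + x} = \sqrt{\left(-6\right) \left(-1\right) \left(-6 - \frac{2}{-6}\right) + \frac{21590}{24629}} = \sqrt{6 \left(-6 - - \frac{1}{3}\right) + \frac{21590}{24629}} = \sqrt{6 \left(-6 + \frac{1}{3}\right) + \frac{21590}{24629}} = \sqrt{6 \left(- \frac{17}{3}\right) + \frac{21590}{24629}} = \sqrt{-34 + \frac{21590}{24629}} = \sqrt{- \frac{815796}{24629}} = \frac{6 i \sqrt{558117769}}{24629}$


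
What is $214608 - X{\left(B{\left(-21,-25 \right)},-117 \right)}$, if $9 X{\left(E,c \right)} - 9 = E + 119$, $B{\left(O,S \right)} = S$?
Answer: $\frac{1931369}{9} \approx 2.146 \cdot 10^{5}$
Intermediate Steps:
$X{\left(E,c \right)} = \frac{128}{9} + \frac{E}{9}$ ($X{\left(E,c \right)} = 1 + \frac{E + 119}{9} = 1 + \frac{119 + E}{9} = 1 + \left(\frac{119}{9} + \frac{E}{9}\right) = \frac{128}{9} + \frac{E}{9}$)
$214608 - X{\left(B{\left(-21,-25 \right)},-117 \right)} = 214608 - \left(\frac{128}{9} + \frac{1}{9} \left(-25\right)\right) = 214608 - \left(\frac{128}{9} - \frac{25}{9}\right) = 214608 - \frac{103}{9} = \frac{1931369}{9}$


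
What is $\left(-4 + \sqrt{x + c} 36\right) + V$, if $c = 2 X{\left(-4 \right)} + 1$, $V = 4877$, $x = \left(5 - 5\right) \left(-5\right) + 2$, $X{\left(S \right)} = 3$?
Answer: $4981$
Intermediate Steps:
$x = 2$ ($x = 0 \left(-5\right) + 2 = 0 + 2 = 2$)
$c = 7$ ($c = 2 \cdot 3 + 1 = 6 + 1 = 7$)
$\left(-4 + \sqrt{x + c} 36\right) + V = \left(-4 + \sqrt{2 + 7} \cdot 36\right) + 4877 = \left(-4 + \sqrt{9} \cdot 36\right) + 4877 = \left(-4 + 3 \cdot 36\right) + 4877 = \left(-4 + 108\right) + 4877 = 104 + 4877 = 4981$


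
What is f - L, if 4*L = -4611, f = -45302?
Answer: -176597/4 ≈ -44149.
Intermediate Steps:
L = -4611/4 (L = (¼)*(-4611) = -4611/4 ≈ -1152.8)
f - L = -45302 - 1*(-4611/4) = -45302 + 4611/4 = -176597/4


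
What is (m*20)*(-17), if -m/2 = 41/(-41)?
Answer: -680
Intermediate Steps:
m = 2 (m = -82/(-41) = -82*(-1)/41 = -2*(-1) = 2)
(m*20)*(-17) = (2*20)*(-17) = 40*(-17) = -680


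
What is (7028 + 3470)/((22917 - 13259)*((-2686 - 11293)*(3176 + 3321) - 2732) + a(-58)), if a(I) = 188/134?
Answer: -351683/29385564877138 ≈ -1.1968e-8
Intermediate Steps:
a(I) = 94/67 (a(I) = 188*(1/134) = 94/67)
(7028 + 3470)/((22917 - 13259)*((-2686 - 11293)*(3176 + 3321) - 2732) + a(-58)) = (7028 + 3470)/((22917 - 13259)*((-2686 - 11293)*(3176 + 3321) - 2732) + 94/67) = 10498/(9658*(-13979*6497 - 2732) + 94/67) = 10498/(9658*(-90821563 - 2732) + 94/67) = 10498/(9658*(-90824295) + 94/67) = 10498/(-877181041110 + 94/67) = 10498/(-58771129754276/67) = 10498*(-67/58771129754276) = -351683/29385564877138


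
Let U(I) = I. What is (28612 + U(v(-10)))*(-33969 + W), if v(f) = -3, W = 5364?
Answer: -818360445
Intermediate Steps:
(28612 + U(v(-10)))*(-33969 + W) = (28612 - 3)*(-33969 + 5364) = 28609*(-28605) = -818360445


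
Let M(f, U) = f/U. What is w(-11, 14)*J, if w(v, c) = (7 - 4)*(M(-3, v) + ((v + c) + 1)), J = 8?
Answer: 1128/11 ≈ 102.55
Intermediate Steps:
w(v, c) = 3 - 9/v + 3*c + 3*v (w(v, c) = (7 - 4)*(-3/v + ((v + c) + 1)) = 3*(-3/v + ((c + v) + 1)) = 3*(-3/v + (1 + c + v)) = 3*(1 + c + v - 3/v) = 3 - 9/v + 3*c + 3*v)
w(-11, 14)*J = (3*(-3 - 11*(1 + 14 - 11))/(-11))*8 = (3*(-1/11)*(-3 - 11*4))*8 = (3*(-1/11)*(-3 - 44))*8 = (3*(-1/11)*(-47))*8 = (141/11)*8 = 1128/11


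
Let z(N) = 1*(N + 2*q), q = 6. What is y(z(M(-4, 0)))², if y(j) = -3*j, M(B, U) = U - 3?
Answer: 729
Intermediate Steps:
M(B, U) = -3 + U
z(N) = 12 + N (z(N) = 1*(N + 2*6) = 1*(N + 12) = 1*(12 + N) = 12 + N)
y(z(M(-4, 0)))² = (-3*(12 + (-3 + 0)))² = (-3*(12 - 3))² = (-3*9)² = (-27)² = 729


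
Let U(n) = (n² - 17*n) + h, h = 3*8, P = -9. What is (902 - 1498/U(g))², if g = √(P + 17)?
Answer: 936601569/1058 + 39294038*√2/529 ≈ 9.9030e+5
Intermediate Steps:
g = 2*√2 (g = √(-9 + 17) = √8 = 2*√2 ≈ 2.8284)
h = 24
U(n) = 24 + n² - 17*n (U(n) = (n² - 17*n) + 24 = 24 + n² - 17*n)
(902 - 1498/U(g))² = (902 - 1498/(24 + (2*√2)² - 34*√2))² = (902 - 1498/(24 + 8 - 34*√2))² = (902 - 1498/(32 - 34*√2))²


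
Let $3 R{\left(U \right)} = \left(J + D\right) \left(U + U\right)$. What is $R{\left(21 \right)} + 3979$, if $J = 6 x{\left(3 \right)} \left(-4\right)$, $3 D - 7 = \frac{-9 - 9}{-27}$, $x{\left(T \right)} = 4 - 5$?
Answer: $\frac{39157}{9} \approx 4350.8$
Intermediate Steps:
$x{\left(T \right)} = -1$ ($x{\left(T \right)} = 4 - 5 = -1$)
$D = \frac{23}{9}$ ($D = \frac{7}{3} + \frac{\left(-9 - 9\right) \frac{1}{-27}}{3} = \frac{7}{3} + \frac{\left(-18\right) \left(- \frac{1}{27}\right)}{3} = \frac{7}{3} + \frac{1}{3} \cdot \frac{2}{3} = \frac{7}{3} + \frac{2}{9} = \frac{23}{9} \approx 2.5556$)
$J = 24$ ($J = 6 \left(-1\right) \left(-4\right) = \left(-6\right) \left(-4\right) = 24$)
$R{\left(U \right)} = \frac{478 U}{27}$ ($R{\left(U \right)} = \frac{\left(24 + \frac{23}{9}\right) \left(U + U\right)}{3} = \frac{\frac{239}{9} \cdot 2 U}{3} = \frac{\frac{478}{9} U}{3} = \frac{478 U}{27}$)
$R{\left(21 \right)} + 3979 = \frac{478}{27} \cdot 21 + 3979 = \frac{3346}{9} + 3979 = \frac{39157}{9}$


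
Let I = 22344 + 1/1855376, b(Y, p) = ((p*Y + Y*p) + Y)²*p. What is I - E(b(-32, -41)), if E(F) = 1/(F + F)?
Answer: 1427436249385888121/63884543920128 ≈ 22344.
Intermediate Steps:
b(Y, p) = p*(Y + 2*Y*p)² (b(Y, p) = ((Y*p + Y*p) + Y)²*p = (2*Y*p + Y)²*p = (Y + 2*Y*p)²*p = p*(Y + 2*Y*p)²)
E(F) = 1/(2*F)
I = 41456521345/1855376 (I = 22344 + 1/1855376 = 41456521345/1855376 ≈ 22344.)
I - E(b(-32, -41)) = 41456521345/1855376 - 1/(2*((-41*(-32)²*(1 + 2*(-41))²))) = 41456521345/1855376 - 1/(2*((-41*1024*(1 - 82)²))) = 41456521345/1855376 - 1/(2*((-41*1024*(-81)²))) = 41456521345/1855376 - 1/(2*((-41*1024*6561))) = 41456521345/1855376 - 1/(2*(-275457024)) = 41456521345/1855376 - (-1)/(2*275457024) = 41456521345/1855376 - 1*(-1/550914048) = 41456521345/1855376 + 1/550914048 = 1427436249385888121/63884543920128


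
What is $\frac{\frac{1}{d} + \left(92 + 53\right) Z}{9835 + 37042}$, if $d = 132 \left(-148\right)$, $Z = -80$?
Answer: $- \frac{226617601}{915789072} \approx -0.24746$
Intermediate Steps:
$d = -19536$
$\frac{\frac{1}{d} + \left(92 + 53\right) Z}{9835 + 37042} = \frac{\frac{1}{-19536} + \left(92 + 53\right) \left(-80\right)}{9835 + 37042} = \frac{- \frac{1}{19536} + 145 \left(-80\right)}{46877} = \left(- \frac{1}{19536} - 11600\right) \frac{1}{46877} = \left(- \frac{226617601}{19536}\right) \frac{1}{46877} = - \frac{226617601}{915789072}$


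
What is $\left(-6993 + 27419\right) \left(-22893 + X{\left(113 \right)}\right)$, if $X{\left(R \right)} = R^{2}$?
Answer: $-206792824$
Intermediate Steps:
$\left(-6993 + 27419\right) \left(-22893 + X{\left(113 \right)}\right) = \left(-6993 + 27419\right) \left(-22893 + 113^{2}\right) = 20426 \left(-22893 + 12769\right) = 20426 \left(-10124\right) = -206792824$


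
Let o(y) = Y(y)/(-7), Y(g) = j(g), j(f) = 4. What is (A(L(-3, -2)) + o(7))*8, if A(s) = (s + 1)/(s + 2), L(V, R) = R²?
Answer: 44/21 ≈ 2.0952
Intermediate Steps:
Y(g) = 4
A(s) = (1 + s)/(2 + s)
o(y) = -4/7 (o(y) = 4/(-7) = 4*(-⅐) = -4/7)
(A(L(-3, -2)) + o(7))*8 = ((1 + (-2)²)/(2 + (-2)²) - 4/7)*8 = ((1 + 4)/(2 + 4) - 4/7)*8 = (5/6 - 4/7)*8 = ((⅙)*5 - 4/7)*8 = (⅚ - 4/7)*8 = (11/42)*8 = 44/21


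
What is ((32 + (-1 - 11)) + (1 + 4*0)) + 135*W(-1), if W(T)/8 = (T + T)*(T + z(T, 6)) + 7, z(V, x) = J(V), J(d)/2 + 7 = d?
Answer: 44301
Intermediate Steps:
J(d) = -14 + 2*d
z(V, x) = -14 + 2*V
W(T) = 56 + 16*T*(-14 + 3*T) (W(T) = 8*((T + T)*(T + (-14 + 2*T)) + 7) = 8*((2*T)*(-14 + 3*T) + 7) = 8*(2*T*(-14 + 3*T) + 7) = 8*(7 + 2*T*(-14 + 3*T)) = 56 + 16*T*(-14 + 3*T))
((32 + (-1 - 11)) + (1 + 4*0)) + 135*W(-1) = ((32 + (-1 - 11)) + (1 + 4*0)) + 135*(56 - 224*(-1) + 48*(-1)²) = ((32 - 12) + (1 + 0)) + 135*(56 + 224 + 48*1) = (20 + 1) + 135*(56 + 224 + 48) = 21 + 135*328 = 21 + 44280 = 44301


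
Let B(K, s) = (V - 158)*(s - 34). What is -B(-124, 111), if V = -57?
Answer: 16555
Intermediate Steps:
B(K, s) = 7310 - 215*s (B(K, s) = (-57 - 158)*(s - 34) = -215*(-34 + s) = 7310 - 215*s)
-B(-124, 111) = -(7310 - 215*111) = -(7310 - 23865) = -1*(-16555) = 16555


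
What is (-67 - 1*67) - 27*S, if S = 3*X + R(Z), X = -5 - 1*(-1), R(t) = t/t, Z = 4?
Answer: 163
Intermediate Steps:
R(t) = 1
X = -4 (X = -5 + 1 = -4)
S = -11 (S = 3*(-4) + 1 = -12 + 1 = -11)
(-67 - 1*67) - 27*S = (-67 - 1*67) - 27*(-11) = (-67 - 67) + 297 = -134 + 297 = 163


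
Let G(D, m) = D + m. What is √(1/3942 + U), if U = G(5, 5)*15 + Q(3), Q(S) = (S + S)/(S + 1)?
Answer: √65394933/657 ≈ 12.309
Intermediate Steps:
Q(S) = 2*S/(1 + S) (Q(S) = (2*S)/(1 + S) = 2*S/(1 + S))
U = 303/2 (U = (5 + 5)*15 + 2*3/(1 + 3) = 10*15 + 2*3/4 = 150 + 2*3*(¼) = 150 + 3/2 = 303/2 ≈ 151.50)
√(1/3942 + U) = √(1/3942 + 303/2) = √(298607/1971) = √65394933/657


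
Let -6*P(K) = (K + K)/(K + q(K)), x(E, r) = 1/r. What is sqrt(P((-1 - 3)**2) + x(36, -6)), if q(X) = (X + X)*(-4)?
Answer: I*sqrt(210)/42 ≈ 0.34503*I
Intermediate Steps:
q(X) = -8*X (q(X) = (2*X)*(-4) = -8*X)
P(K) = 1/21 (P(K) = -(K + K)/(6*(K - 8*K)) = -2*K/(6*((-7*K))) = -2*K*(-1/(7*K))/6 = -1/6*(-2/7) = 1/21)
sqrt(P((-1 - 3)**2) + x(36, -6)) = sqrt(1/21 + 1/(-6)) = sqrt(1/21 - 1/6) = sqrt(-5/42) = I*sqrt(210)/42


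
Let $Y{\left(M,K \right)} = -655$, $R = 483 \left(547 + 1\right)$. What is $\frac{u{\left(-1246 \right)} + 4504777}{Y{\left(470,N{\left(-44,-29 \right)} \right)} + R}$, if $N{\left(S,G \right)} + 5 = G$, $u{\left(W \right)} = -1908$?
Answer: $\frac{4502869}{264029} \approx 17.054$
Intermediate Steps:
$N{\left(S,G \right)} = -5 + G$
$R = 264684$ ($R = 483 \cdot 548 = 264684$)
$\frac{u{\left(-1246 \right)} + 4504777}{Y{\left(470,N{\left(-44,-29 \right)} \right)} + R} = \frac{-1908 + 4504777}{-655 + 264684} = \frac{4502869}{264029}$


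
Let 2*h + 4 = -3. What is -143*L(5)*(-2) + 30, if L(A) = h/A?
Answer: -851/5 ≈ -170.20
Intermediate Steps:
h = -7/2 (h = -2 + (1/2)*(-3) = -2 - 3/2 = -7/2 ≈ -3.5000)
L(A) = -7/(2*A)
-143*L(5)*(-2) + 30 = -143*(-7/2/5)*(-2) + 30 = -143*(-7/2*1/5)*(-2) + 30 = -(-1001)*(-2)/10 + 30 = -143*7/5 + 30 = -1001/5 + 30 = -851/5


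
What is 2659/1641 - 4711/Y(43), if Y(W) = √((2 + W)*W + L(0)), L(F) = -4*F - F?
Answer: 2659/1641 - 4711*√215/645 ≈ -105.48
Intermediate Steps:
L(F) = -5*F
Y(W) = √(W*(2 + W)) (Y(W) = √((2 + W)*W - 5*0) = √(W*(2 + W) + 0) = √(W*(2 + W)))
2659/1641 - 4711/Y(43) = 2659/1641 - 4711*√43/(43*√(2 + 43)) = 2659*(1/1641) - 4711*√215/645 = 2659/1641 - 4711*√215/645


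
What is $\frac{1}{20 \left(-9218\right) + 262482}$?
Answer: $\frac{1}{78122} \approx 1.28 \cdot 10^{-5}$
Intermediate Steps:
$\frac{1}{20 \left(-9218\right) + 262482} = \frac{1}{-184360 + 262482} = \frac{1}{78122}$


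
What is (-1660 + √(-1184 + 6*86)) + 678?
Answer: -982 + 2*I*√167 ≈ -982.0 + 25.846*I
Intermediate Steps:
(-1660 + √(-1184 + 6*86)) + 678 = (-1660 + √(-1184 + 516)) + 678 = (-1660 + √(-668)) + 678 = (-1660 + 2*I*√167) + 678 = -982 + 2*I*√167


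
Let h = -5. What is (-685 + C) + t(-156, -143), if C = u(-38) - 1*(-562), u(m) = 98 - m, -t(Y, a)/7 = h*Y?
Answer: -5447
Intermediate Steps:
t(Y, a) = 35*Y (t(Y, a) = -(-35)*Y = 35*Y)
C = 698 (C = (98 - 1*(-38)) - 1*(-562) = (98 + 38) + 562 = 136 + 562 = 698)
(-685 + C) + t(-156, -143) = (-685 + 698) + 35*(-156) = 13 - 5460 = -5447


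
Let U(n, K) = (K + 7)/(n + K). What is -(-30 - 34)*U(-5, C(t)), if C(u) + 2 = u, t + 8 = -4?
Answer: 448/19 ≈ 23.579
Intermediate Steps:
t = -12 (t = -8 - 4 = -12)
C(u) = -2 + u
U(n, K) = (7 + K)/(K + n)
-(-30 - 34)*U(-5, C(t)) = -(-30 - 34)*(7 + (-2 - 12))/((-2 - 12) - 5) = -(-64)*(7 - 14)/(-14 - 5) = -(-64)*-7/(-19) = -(-64)*(-1/19*(-7)) = -(-64)*7/19 = -1*(-448/19) = 448/19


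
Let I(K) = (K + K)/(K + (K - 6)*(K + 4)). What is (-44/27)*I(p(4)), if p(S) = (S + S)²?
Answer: -704/13527 ≈ -0.052044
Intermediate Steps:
p(S) = 4*S² (p(S) = (2*S)² = 4*S²)
I(K) = 2*K/(K + (-6 + K)*(4 + K)) (I(K) = (2*K)/(K + (-6 + K)*(4 + K)) = 2*K/(K + (-6 + K)*(4 + K)))
(-44/27)*I(p(4)) = (-44/27)*(2*(4*4²)/(-24 + (4*4²)² - 4*4²)) = (-44*1/27)*(2*(4*16)/(-24 + (4*16)² - 4*16)) = -88*64/(27*(-24 + 64² - 1*64)) = -88*64/(27*(-24 + 4096 - 64)) = -88*64/(27*4008) = -44/27*16/501 = -704/13527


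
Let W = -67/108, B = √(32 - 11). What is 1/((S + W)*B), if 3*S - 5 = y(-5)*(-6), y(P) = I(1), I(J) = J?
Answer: -36*√21/721 ≈ -0.22881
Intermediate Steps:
y(P) = 1
S = -⅓ (S = 5/3 + (1*(-6))/3 = 5/3 + (⅓)*(-6) = 5/3 - 2 = -⅓ ≈ -0.33333)
B = √21 ≈ 4.5826
W = -67/108 (W = -67*1/108 = -67/108 ≈ -0.62037)
1/((S + W)*B) = 1/((-⅓ - 67/108)*√21) = 1/(-103*√21/108) = -36*√21/721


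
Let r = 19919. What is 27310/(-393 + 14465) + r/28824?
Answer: 133435451/50701416 ≈ 2.6318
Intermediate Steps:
27310/(-393 + 14465) + r/28824 = 27310/(-393 + 14465) + 19919/28824 = 27310/14072 + 19919*(1/28824) = 27310*(1/14072) + 19919/28824 = 13655/7036 + 19919/28824 = 133435451/50701416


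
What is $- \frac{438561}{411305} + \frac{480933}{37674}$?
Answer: $\frac{20143088939}{1721722730} \approx 11.699$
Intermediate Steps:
$- \frac{438561}{411305} + \frac{480933}{37674} = \left(-438561\right) \frac{1}{411305} + 480933 \cdot \frac{1}{37674} = - \frac{438561}{411305} + \frac{53437}{4186} = \frac{20143088939}{1721722730}$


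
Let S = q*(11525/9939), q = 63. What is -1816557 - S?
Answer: -6018495366/3313 ≈ -1.8166e+6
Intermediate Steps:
S = 242025/3313 (S = 63*(11525/9939) = 242025/3313 ≈ 73.053)
-1816557 - S = -1816557 - 1*242025/3313 = -1816557 - 242025/3313 = -6018495366/3313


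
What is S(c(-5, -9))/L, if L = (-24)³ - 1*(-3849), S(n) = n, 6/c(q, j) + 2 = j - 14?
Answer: 2/83125 ≈ 2.4060e-5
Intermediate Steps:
c(q, j) = 6/(-16 + j) (c(q, j) = 6/(-2 + (j - 14)) = 6/(-2 + (-14 + j)) = 6/(-16 + j))
L = -9975 (L = -13824 + 3849 = -9975)
S(c(-5, -9))/L = (6/(-16 - 9))/(-9975) = (6/(-25))*(-1/9975) = (6*(-1/25))*(-1/9975) = -6/25*(-1/9975) = 2/83125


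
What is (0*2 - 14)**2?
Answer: 196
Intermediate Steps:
(0*2 - 14)**2 = (0 - 14)**2 = (-14)**2 = 196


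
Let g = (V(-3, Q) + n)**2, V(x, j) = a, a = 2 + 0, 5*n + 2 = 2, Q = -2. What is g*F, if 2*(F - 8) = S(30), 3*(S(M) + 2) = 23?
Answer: 130/3 ≈ 43.333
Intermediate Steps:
n = 0 (n = -2/5 + (1/5)*2 = -2/5 + 2/5 = 0)
S(M) = 17/3 (S(M) = -2 + (1/3)*23 = -2 + 23/3 = 17/3)
F = 65/6 (F = 8 + (1/2)*(17/3) = 8 + 17/6 = 65/6 ≈ 10.833)
a = 2
V(x, j) = 2
g = 4 (g = (2 + 0)**2 = 2**2 = 4)
g*F = 4*(65/6) = 130/3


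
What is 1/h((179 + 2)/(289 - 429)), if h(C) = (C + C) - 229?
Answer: -70/16211 ≈ -0.0043181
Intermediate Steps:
h(C) = -229 + 2*C (h(C) = 2*C - 229 = -229 + 2*C)
1/h((179 + 2)/(289 - 429)) = 1/(-229 + 2*((179 + 2)/(289 - 429))) = 1/(-229 + 2*(181/(-140))) = 1/(-229 + 2*(181*(-1/140))) = 1/(-229 + 2*(-181/140)) = 1/(-229 - 181/70) = 1/(-16211/70) = -70/16211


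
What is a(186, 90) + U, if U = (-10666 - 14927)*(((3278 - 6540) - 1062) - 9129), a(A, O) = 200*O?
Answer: 344320629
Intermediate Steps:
U = 344302629 (U = -25593*((-3262 - 1062) - 9129) = -25593*(-4324 - 9129) = -25593*(-13453) = 344302629)
a(186, 90) + U = 200*90 + 344302629 = 18000 + 344302629 = 344320629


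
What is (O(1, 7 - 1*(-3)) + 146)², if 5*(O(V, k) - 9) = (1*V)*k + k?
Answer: 25281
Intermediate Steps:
O(V, k) = 9 + k/5 + V*k/5 (O(V, k) = 9 + ((1*V)*k + k)/5 = 9 + (V*k + k)/5 = 9 + (k + V*k)/5 = 9 + (k/5 + V*k/5) = 9 + k/5 + V*k/5)
(O(1, 7 - 1*(-3)) + 146)² = ((9 + (7 - 1*(-3))/5 + (⅕)*1*(7 - 1*(-3))) + 146)² = ((9 + (7 + 3)/5 + (⅕)*1*(7 + 3)) + 146)² = ((9 + (⅕)*10 + (⅕)*1*10) + 146)² = ((9 + 2 + 2) + 146)² = (13 + 146)² = 159² = 25281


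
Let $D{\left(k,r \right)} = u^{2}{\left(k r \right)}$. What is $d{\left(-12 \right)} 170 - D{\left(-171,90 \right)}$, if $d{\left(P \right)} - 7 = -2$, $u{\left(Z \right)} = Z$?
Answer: $-236851250$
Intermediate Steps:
$d{\left(P \right)} = 5$ ($d{\left(P \right)} = 7 - 2 = 5$)
$D{\left(k,r \right)} = k^{2} r^{2}$ ($D{\left(k,r \right)} = \left(k r\right)^{2} = k^{2} r^{2}$)
$d{\left(-12 \right)} 170 - D{\left(-171,90 \right)} = 5 \cdot 170 - \left(-171\right)^{2} \cdot 90^{2} = 850 - 29241 \cdot 8100 = 850 - 236852100 = -236851250$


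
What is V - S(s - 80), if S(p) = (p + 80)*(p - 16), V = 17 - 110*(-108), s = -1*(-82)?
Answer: 13045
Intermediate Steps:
s = 82
V = 11897 (V = 17 + 11880 = 11897)
S(p) = (-16 + p)*(80 + p) (S(p) = (80 + p)*(-16 + p) = (-16 + p)*(80 + p))
V - S(s - 80) = 11897 - (-1280 + (82 - 80)**2 + 64*(82 - 80)) = 11897 - (-1280 + 2**2 + 64*2) = 11897 - (-1280 + 4 + 128) = 11897 - 1*(-1148) = 11897 + 1148 = 13045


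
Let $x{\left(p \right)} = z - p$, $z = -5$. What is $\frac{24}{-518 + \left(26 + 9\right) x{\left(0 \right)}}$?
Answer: $- \frac{8}{231} \approx -0.034632$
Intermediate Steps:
$x{\left(p \right)} = -5 - p$
$\frac{24}{-518 + \left(26 + 9\right) x{\left(0 \right)}} = \frac{24}{-518 + \left(26 + 9\right) \left(-5 - 0\right)} = \frac{24}{-518 + 35 \left(-5 + 0\right)} = \frac{24}{-518 + 35 \left(-5\right)} = \frac{24}{-518 - 175} = \frac{24}{-693} = 24 \left(- \frac{1}{693}\right) = - \frac{8}{231}$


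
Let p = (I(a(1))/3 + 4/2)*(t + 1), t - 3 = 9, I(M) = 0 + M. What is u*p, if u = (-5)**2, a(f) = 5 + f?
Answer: 1300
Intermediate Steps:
I(M) = M
t = 12 (t = 3 + 9 = 12)
p = 52 (p = ((5 + 1)/3 + 4/2)*(12 + 1) = (6*(1/3) + 4*(1/2))*13 = (2 + 2)*13 = 4*13 = 52)
u = 25
u*p = 25*52 = 1300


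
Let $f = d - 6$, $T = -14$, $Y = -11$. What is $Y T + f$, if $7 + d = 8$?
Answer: $149$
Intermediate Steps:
$d = 1$ ($d = -7 + 8 = 1$)
$f = -5$ ($f = 1 - 6 = -5$)
$Y T + f = \left(-11\right) \left(-14\right) - 5 = 154 - 5 = 149$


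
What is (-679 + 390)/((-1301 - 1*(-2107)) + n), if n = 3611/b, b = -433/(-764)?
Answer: -125137/3107802 ≈ -0.040265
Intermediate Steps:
b = 433/764 (b = -433*(-1/764) = 433/764 ≈ 0.56675)
n = 2758804/433 (n = 3611/(433/764) = 3611*(764/433) = 2758804/433 ≈ 6371.4)
(-679 + 390)/((-1301 - 1*(-2107)) + n) = (-679 + 390)/((-1301 - 1*(-2107)) + 2758804/433) = -289/((-1301 + 2107) + 2758804/433) = -289/(806 + 2758804/433) = -289/3107802/433 = -289*433/3107802 = -125137/3107802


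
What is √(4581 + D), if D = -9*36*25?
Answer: 3*I*√391 ≈ 59.321*I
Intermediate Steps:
D = -8100 (D = -324*25 = -8100)
√(4581 + D) = √(4581 - 8100) = √(-3519) = 3*I*√391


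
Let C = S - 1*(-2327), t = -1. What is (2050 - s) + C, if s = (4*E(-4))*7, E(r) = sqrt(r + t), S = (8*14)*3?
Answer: 4713 - 28*I*sqrt(5) ≈ 4713.0 - 62.61*I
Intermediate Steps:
S = 336 (S = 112*3 = 336)
E(r) = sqrt(-1 + r) (E(r) = sqrt(r - 1) = sqrt(-1 + r))
s = 28*I*sqrt(5) (s = (4*sqrt(-1 - 4))*7 = (4*sqrt(-5))*7 = (4*(I*sqrt(5)))*7 = (4*I*sqrt(5))*7 = 28*I*sqrt(5) ≈ 62.61*I)
C = 2663 (C = 336 - 1*(-2327) = 336 + 2327 = 2663)
(2050 - s) + C = (2050 - 28*I*sqrt(5)) + 2663 = 4713 - 28*I*sqrt(5)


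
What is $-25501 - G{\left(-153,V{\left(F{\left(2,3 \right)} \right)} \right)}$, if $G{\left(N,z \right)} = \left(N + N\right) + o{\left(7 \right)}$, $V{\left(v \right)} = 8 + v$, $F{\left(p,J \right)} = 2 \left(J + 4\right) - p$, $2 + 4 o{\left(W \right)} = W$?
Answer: $- \frac{100785}{4} \approx -25196.0$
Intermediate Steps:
$o{\left(W \right)} = - \frac{1}{2} + \frac{W}{4}$
$F{\left(p,J \right)} = 8 - p + 2 J$ ($F{\left(p,J \right)} = 2 \left(4 + J\right) - p = \left(8 + 2 J\right) - p = 8 - p + 2 J$)
$G{\left(N,z \right)} = \frac{5}{4} + 2 N$ ($G{\left(N,z \right)} = \left(N + N\right) + \left(- \frac{1}{2} + \frac{1}{4} \cdot 7\right) = 2 N + \left(- \frac{1}{2} + \frac{7}{4}\right) = 2 N + \frac{5}{4} = \frac{5}{4} + 2 N$)
$-25501 - G{\left(-153,V{\left(F{\left(2,3 \right)} \right)} \right)} = -25501 - \left(\frac{5}{4} + 2 \left(-153\right)\right) = -25501 - \left(\frac{5}{4} - 306\right) = -25501 - - \frac{1219}{4} = -25501 + \frac{1219}{4} = - \frac{100785}{4}$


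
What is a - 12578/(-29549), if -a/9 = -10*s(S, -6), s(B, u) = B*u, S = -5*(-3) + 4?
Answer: -303160162/29549 ≈ -10260.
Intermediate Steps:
S = 19 (S = 15 + 4 = 19)
a = -10260 (a = -(-90)*19*(-6) = -(-90)*(-114) = -9*1140 = -10260)
a - 12578/(-29549) = -10260 - 12578/(-29549) = -10260 - 12578*(-1/29549) = -10260 + 12578/29549 = -303160162/29549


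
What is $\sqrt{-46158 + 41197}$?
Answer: $11 i \sqrt{41} \approx 70.434 i$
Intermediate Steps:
$\sqrt{-46158 + 41197} = \sqrt{-4961} = 11 i \sqrt{41}$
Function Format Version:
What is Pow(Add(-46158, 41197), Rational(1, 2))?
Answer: Mul(11, I, Pow(41, Rational(1, 2))) ≈ Mul(70.434, I)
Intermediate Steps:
Pow(Add(-46158, 41197), Rational(1, 2)) = Pow(-4961, Rational(1, 2)) = Mul(11, I, Pow(41, Rational(1, 2)))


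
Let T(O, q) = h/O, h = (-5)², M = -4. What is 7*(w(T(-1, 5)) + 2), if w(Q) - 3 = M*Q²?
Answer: -17465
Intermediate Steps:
h = 25
T(O, q) = 25/O
w(Q) = 3 - 4*Q²
7*(w(T(-1, 5)) + 2) = 7*((3 - 4*(25/(-1))²) + 2) = 7*((3 - 4*(25*(-1))²) + 2) = 7*((3 - 4*(-25)²) + 2) = 7*((3 - 4*625) + 2) = 7*((3 - 2500) + 2) = 7*(-2497 + 2) = 7*(-2495) = -17465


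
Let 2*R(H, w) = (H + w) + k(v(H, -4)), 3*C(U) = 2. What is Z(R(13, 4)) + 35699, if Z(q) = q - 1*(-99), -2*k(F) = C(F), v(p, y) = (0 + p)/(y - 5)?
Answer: 107419/3 ≈ 35806.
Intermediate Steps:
C(U) = ⅔ (C(U) = (⅓)*2 = ⅔)
v(p, y) = p/(-5 + y)
k(F) = -⅓ (k(F) = -½*⅔ = -⅓)
R(H, w) = -⅙ + H/2 + w/2 (R(H, w) = ((H + w) - ⅓)/2 = (-⅓ + H + w)/2 = -⅙ + H/2 + w/2)
Z(q) = 99 + q (Z(q) = q + 99 = 99 + q)
Z(R(13, 4)) + 35699 = (99 + (-⅙ + (½)*13 + (½)*4)) + 35699 = (99 + (-⅙ + 13/2 + 2)) + 35699 = (99 + 25/3) + 35699 = 322/3 + 35699 = 107419/3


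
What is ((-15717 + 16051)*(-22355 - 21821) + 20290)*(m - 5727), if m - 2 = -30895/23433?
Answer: 659048475060360/7811 ≈ 8.4374e+10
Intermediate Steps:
m = 15971/23433 (m = 2 - 30895/23433 = 15971/23433 ≈ 0.68156)
((-15717 + 16051)*(-22355 - 21821) + 20290)*(m - 5727) = ((-15717 + 16051)*(-22355 - 21821) + 20290)*(15971/23433 - 5727) = (334*(-44176) + 20290)*(-134184820/23433) = (-14754784 + 20290)*(-134184820/23433) = -14734494*(-134184820/23433) = 659048475060360/7811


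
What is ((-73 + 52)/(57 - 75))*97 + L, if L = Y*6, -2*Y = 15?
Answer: 409/6 ≈ 68.167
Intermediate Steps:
Y = -15/2 (Y = -½*15 = -15/2 ≈ -7.5000)
L = -45 (L = -15/2*6 = -45)
((-73 + 52)/(57 - 75))*97 + L = ((-73 + 52)/(57 - 75))*97 - 45 = -21/(-18)*97 - 45 = -21*(-1/18)*97 - 45 = (7/6)*97 - 45 = 679/6 - 45 = 409/6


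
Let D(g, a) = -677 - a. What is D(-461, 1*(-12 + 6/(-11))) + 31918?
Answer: 343789/11 ≈ 31254.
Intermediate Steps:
D(-461, 1*(-12 + 6/(-11))) + 31918 = (-677 - (-12 + 6/(-11))) + 31918 = (-677 - (-12 + 6*(-1/11))) + 31918 = (-677 - (-12 - 6/11)) + 31918 = (-677 - (-138)/11) + 31918 = (-677 - 1*(-138/11)) + 31918 = (-677 + 138/11) + 31918 = -7309/11 + 31918 = 343789/11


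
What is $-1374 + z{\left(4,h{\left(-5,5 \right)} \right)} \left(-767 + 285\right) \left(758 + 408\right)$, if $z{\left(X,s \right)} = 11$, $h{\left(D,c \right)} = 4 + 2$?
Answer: $-6183506$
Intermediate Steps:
$h{\left(D,c \right)} = 6$
$-1374 + z{\left(4,h{\left(-5,5 \right)} \right)} \left(-767 + 285\right) \left(758 + 408\right) = -1374 + 11 \left(-767 + 285\right) \left(758 + 408\right) = -1374 + 11 \left(\left(-482\right) 1166\right) = -1374 + 11 \left(-562012\right) = -1374 - 6182132 = -6183506$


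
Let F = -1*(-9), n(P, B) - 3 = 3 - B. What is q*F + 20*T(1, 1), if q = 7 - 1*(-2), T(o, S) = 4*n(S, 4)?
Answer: 241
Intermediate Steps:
n(P, B) = 6 - B (n(P, B) = 3 + (3 - B) = 6 - B)
T(o, S) = 8 (T(o, S) = 4*(6 - 1*4) = 4*(6 - 4) = 4*2 = 8)
q = 9 (q = 7 + 2 = 9)
F = 9
q*F + 20*T(1, 1) = 9*9 + 20*8 = 81 + 160 = 241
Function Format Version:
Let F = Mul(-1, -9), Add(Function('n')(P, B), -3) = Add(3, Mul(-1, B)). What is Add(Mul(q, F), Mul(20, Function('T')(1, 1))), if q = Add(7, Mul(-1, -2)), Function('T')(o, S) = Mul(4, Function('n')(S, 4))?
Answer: 241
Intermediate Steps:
Function('n')(P, B) = Add(6, Mul(-1, B)) (Function('n')(P, B) = Add(3, Add(3, Mul(-1, B))) = Add(6, Mul(-1, B)))
Function('T')(o, S) = 8 (Function('T')(o, S) = Mul(4, Add(6, Mul(-1, 4))) = Mul(4, Add(6, -4)) = Mul(4, 2) = 8)
q = 9 (q = Add(7, 2) = 9)
F = 9
Add(Mul(q, F), Mul(20, Function('T')(1, 1))) = Add(Mul(9, 9), Mul(20, 8)) = Add(81, 160) = 241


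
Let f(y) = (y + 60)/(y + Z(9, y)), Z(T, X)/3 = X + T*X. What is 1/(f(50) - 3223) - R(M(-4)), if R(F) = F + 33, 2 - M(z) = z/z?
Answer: -16984991/499554 ≈ -34.000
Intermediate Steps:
Z(T, X) = 3*X + 3*T*X (Z(T, X) = 3*(X + T*X) = 3*X + 3*T*X)
M(z) = 1 (M(z) = 2 - z/z = 2 - 1*1 = 2 - 1 = 1)
R(F) = 33 + F
f(y) = (60 + y)/(31*y) (f(y) = (y + 60)/(y + 3*y*(1 + 9)) = (60 + y)/(y + 3*y*10) = (60 + y)/(y + 30*y) = (60 + y)/((31*y)) = (60 + y)*(1/(31*y)) = (60 + y)/(31*y))
1/(f(50) - 3223) - R(M(-4)) = 1/((1/31)*(60 + 50)/50 - 3223) - (33 + 1) = 1/((1/31)*(1/50)*110 - 3223) - 1*34 = 1/(11/155 - 3223) - 34 = 1/(-499554/155) - 34 = -155/499554 - 34 = -16984991/499554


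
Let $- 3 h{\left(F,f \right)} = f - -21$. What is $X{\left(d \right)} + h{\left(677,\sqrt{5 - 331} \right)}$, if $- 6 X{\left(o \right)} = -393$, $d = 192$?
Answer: $\frac{117}{2} - \frac{i \sqrt{326}}{3} \approx 58.5 - 6.0185 i$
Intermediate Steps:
$X{\left(o \right)} = \frac{131}{2}$ ($X{\left(o \right)} = \left(- \frac{1}{6}\right) \left(-393\right) = \frac{131}{2}$)
$h{\left(F,f \right)} = -7 - \frac{f}{3}$ ($h{\left(F,f \right)} = - \frac{f - -21}{3} = - \frac{f + 21}{3} = - \frac{21 + f}{3} = -7 - \frac{f}{3}$)
$X{\left(d \right)} + h{\left(677,\sqrt{5 - 331} \right)} = \frac{131}{2} - \left(7 + \frac{\sqrt{5 - 331}}{3}\right) = \frac{131}{2} - \left(7 + \frac{\sqrt{-326}}{3}\right) = \frac{131}{2} - \left(7 + \frac{i \sqrt{326}}{3}\right) = \frac{117}{2} - \frac{i \sqrt{326}}{3}$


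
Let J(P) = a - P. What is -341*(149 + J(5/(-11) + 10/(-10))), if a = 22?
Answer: -58807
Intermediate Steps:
J(P) = 22 - P
-341*(149 + J(5/(-11) + 10/(-10))) = -341*(149 + (22 - (5/(-11) + 10/(-10)))) = -341*(149 + (22 - (5*(-1/11) + 10*(-⅒)))) = -341*(149 + (22 - (-5/11 - 1))) = -341*(149 + (22 - 1*(-16/11))) = -341*(149 + (22 + 16/11)) = -341*(149 + 258/11) = -341*1897/11 = -58807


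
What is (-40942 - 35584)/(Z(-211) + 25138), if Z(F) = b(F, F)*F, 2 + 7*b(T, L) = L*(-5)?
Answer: 535682/46217 ≈ 11.591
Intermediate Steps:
b(T, L) = -2/7 - 5*L/7 (b(T, L) = -2/7 + (L*(-5))/7 = -2/7 + (-5*L)/7 = -2/7 - 5*L/7)
Z(F) = F*(-2/7 - 5*F/7) (Z(F) = (-2/7 - 5*F/7)*F = F*(-2/7 - 5*F/7))
(-40942 - 35584)/(Z(-211) + 25138) = (-40942 - 35584)/(-1/7*(-211)*(2 + 5*(-211)) + 25138) = -76526/(-1/7*(-211)*(2 - 1055) + 25138) = -76526/(-1/7*(-211)*(-1053) + 25138) = -76526/(-222183/7 + 25138) = -76526/(-46217/7) = -76526*(-7/46217) = 535682/46217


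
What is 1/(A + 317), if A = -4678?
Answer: -1/4361 ≈ -0.00022931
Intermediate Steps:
1/(A + 317) = 1/(-4678 + 317) = 1/(-4361) = -1/4361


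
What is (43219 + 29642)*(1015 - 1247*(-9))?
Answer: 891672918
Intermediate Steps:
(43219 + 29642)*(1015 - 1247*(-9)) = 72861*(1015 + 11223) = 72861*12238 = 891672918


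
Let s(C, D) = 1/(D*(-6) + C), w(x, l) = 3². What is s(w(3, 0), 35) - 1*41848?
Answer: -8411449/201 ≈ -41848.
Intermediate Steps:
w(x, l) = 9
s(C, D) = 1/(C - 6*D) (s(C, D) = 1/(-6*D + C) = 1/(C - 6*D))
s(w(3, 0), 35) - 1*41848 = 1/(9 - 6*35) - 1*41848 = 1/(9 - 210) - 41848 = 1/(-201) - 41848 = -1/201 - 41848 = -8411449/201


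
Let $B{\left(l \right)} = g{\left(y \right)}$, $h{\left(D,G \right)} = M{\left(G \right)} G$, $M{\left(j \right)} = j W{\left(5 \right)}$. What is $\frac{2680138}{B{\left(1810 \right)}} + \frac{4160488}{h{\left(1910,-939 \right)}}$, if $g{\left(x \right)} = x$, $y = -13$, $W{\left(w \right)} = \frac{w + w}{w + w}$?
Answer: $- \frac{2363079871154}{11462373} \approx -2.0616 \cdot 10^{5}$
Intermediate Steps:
$W{\left(w \right)} = 1$ ($W{\left(w \right)} = \frac{2 w}{2 w} = 2 w \frac{1}{2 w} = 1$)
$M{\left(j \right)} = j$ ($M{\left(j \right)} = j 1 = j$)
$h{\left(D,G \right)} = G^{2}$ ($h{\left(D,G \right)} = G G = G^{2}$)
$B{\left(l \right)} = -13$
$\frac{2680138}{B{\left(1810 \right)}} + \frac{4160488}{h{\left(1910,-939 \right)}} = \frac{2680138}{-13} + \frac{4160488}{\left(-939\right)^{2}} = 2680138 \left(- \frac{1}{13}\right) + \frac{4160488}{881721} = - \frac{2680138}{13} + 4160488 \cdot \frac{1}{881721} = - \frac{2680138}{13} + \frac{4160488}{881721} = - \frac{2363079871154}{11462373}$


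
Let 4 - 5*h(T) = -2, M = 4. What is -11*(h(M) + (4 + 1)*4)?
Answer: -1166/5 ≈ -233.20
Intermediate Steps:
h(T) = 6/5 (h(T) = ⅘ - ⅕*(-2) = ⅘ + ⅖ = 6/5)
-11*(h(M) + (4 + 1)*4) = -11*(6/5 + (4 + 1)*4) = -11*(6/5 + 5*4) = -11*(6/5 + 20) = -11*106/5 = -1166/5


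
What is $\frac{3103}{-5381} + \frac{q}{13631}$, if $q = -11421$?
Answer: $- \frac{103753394}{73348411} \approx -1.4145$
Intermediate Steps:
$\frac{3103}{-5381} + \frac{q}{13631} = \frac{3103}{-5381} - \frac{11421}{13631} = 3103 \left(- \frac{1}{5381}\right) - \frac{11421}{13631} = - \frac{3103}{5381} - \frac{11421}{13631} = - \frac{103753394}{73348411}$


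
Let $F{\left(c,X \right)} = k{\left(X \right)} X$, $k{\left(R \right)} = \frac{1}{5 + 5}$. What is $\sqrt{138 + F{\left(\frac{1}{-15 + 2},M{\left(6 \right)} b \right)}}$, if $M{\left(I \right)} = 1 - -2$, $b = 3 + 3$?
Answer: $\frac{\sqrt{3495}}{5} \approx 11.824$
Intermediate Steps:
$b = 6$
$M{\left(I \right)} = 3$ ($M{\left(I \right)} = 1 + 2 = 3$)
$k{\left(R \right)} = \frac{1}{10}$
$F{\left(c,X \right)} = \frac{X}{10}$
$\sqrt{138 + F{\left(\frac{1}{-15 + 2},M{\left(6 \right)} b \right)}} = \sqrt{138 + \frac{3 \cdot 6}{10}} = \sqrt{138 + \frac{1}{10} \cdot 18} = \sqrt{138 + \frac{9}{5}} = \sqrt{\frac{699}{5}} = \frac{\sqrt{3495}}{5}$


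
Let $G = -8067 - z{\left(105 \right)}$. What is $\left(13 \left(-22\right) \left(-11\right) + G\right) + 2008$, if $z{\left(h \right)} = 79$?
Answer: $-2992$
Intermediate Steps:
$G = -8146$ ($G = -8067 - 79 = -8146$)
$\left(13 \left(-22\right) \left(-11\right) + G\right) + 2008 = \left(13 \left(-22\right) \left(-11\right) - 8146\right) + 2008 = \left(\left(-286\right) \left(-11\right) - 8146\right) + 2008 = \left(3146 - 8146\right) + 2008 = -5000 + 2008 = -2992$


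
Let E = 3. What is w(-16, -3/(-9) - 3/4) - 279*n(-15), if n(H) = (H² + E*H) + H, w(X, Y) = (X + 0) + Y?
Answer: -552617/12 ≈ -46051.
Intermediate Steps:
w(X, Y) = X + Y
n(H) = H² + 4*H (n(H) = (H² + 3*H) + H = H² + 4*H)
w(-16, -3/(-9) - 3/4) - 279*n(-15) = (-16 + (-3/(-9) - 3/4)) - (-4185)*(4 - 15) = (-16 + (-3*(-⅑) - 3*¼)) - (-4185)*(-11) = (-16 + (⅓ - ¾)) - 279*165 = (-16 - 5/12) - 46035 = -197/12 - 46035 = -552617/12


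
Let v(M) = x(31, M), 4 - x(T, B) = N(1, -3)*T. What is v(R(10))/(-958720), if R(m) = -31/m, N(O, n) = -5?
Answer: -159/958720 ≈ -0.00016585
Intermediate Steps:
x(T, B) = 4 + 5*T (x(T, B) = 4 - (-5)*T = 4 + 5*T)
v(M) = 159 (v(M) = 4 + 5*31 = 4 + 155 = 159)
v(R(10))/(-958720) = 159/(-958720) = 159*(-1/958720) = -159/958720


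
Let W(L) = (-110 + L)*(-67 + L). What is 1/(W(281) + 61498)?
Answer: 1/98092 ≈ 1.0195e-5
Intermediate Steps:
1/(W(281) + 61498) = 1/((7370 + 281² - 177*281) + 61498) = 1/((7370 + 78961 - 49737) + 61498) = 1/(36594 + 61498) = 1/98092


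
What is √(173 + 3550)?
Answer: √3723 ≈ 61.016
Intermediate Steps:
√(173 + 3550) = √3723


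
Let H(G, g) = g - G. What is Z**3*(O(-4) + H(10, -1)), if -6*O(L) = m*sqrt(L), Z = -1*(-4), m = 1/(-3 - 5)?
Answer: -704 + 8*I/3 ≈ -704.0 + 2.6667*I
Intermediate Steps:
m = -1/8 (m = 1/(-8) = -1/8 ≈ -0.12500)
Z = 4
O(L) = sqrt(L)/48 (O(L) = -(-1)*sqrt(L)/48 = sqrt(L)/48)
Z**3*(O(-4) + H(10, -1)) = 4**3*(sqrt(-4)/48 + (-1 - 1*10)) = 64*((2*I)/48 + (-1 - 10)) = 64*(I/24 - 11) = 64*(-11 + I/24) = -704 + 8*I/3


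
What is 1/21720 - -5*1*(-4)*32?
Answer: -13900799/21720 ≈ -640.00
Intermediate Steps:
1/21720 - -5*1*(-4)*32 = 1/21720 - (-5*(-4))*32 = 1/21720 - 20*32 = 1/21720 - 1*640 = 1/21720 - 640 = -13900799/21720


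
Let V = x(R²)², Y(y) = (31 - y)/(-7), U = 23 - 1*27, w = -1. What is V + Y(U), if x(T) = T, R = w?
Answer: -4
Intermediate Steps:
R = -1
U = -4 (U = 23 - 27 = -4)
Y(y) = -31/7 + y/7 (Y(y) = (31 - y)*(-⅐) = -31/7 + y/7)
V = 1 (V = ((-1)²)² = 1² = 1)
V + Y(U) = 1 + (-31/7 + (⅐)*(-4)) = 1 + (-31/7 - 4/7) = 1 - 5 = -4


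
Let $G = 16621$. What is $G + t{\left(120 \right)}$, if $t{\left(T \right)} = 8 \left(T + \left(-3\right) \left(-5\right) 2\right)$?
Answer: $17821$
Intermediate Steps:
$t{\left(T \right)} = 240 + 8 T$ ($t{\left(T \right)} = 8 \left(T + 15 \cdot 2\right) = 8 \left(T + 30\right) = 8 \left(30 + T\right) = 240 + 8 T$)
$G + t{\left(120 \right)} = 16621 + \left(240 + 8 \cdot 120\right) = 16621 + \left(240 + 960\right) = 16621 + 1200 = 17821$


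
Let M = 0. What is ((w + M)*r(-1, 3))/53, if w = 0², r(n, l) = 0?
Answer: 0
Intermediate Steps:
w = 0
((w + M)*r(-1, 3))/53 = ((0 + 0)*0)/53 = (0*0)/53 = (1/53)*0 = 0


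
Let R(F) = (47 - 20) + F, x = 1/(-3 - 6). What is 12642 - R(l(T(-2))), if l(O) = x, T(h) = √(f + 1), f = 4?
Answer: 113536/9 ≈ 12615.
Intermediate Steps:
T(h) = √5 (T(h) = √(4 + 1) = √5)
x = -⅑ (x = 1/(-9) = -⅑ ≈ -0.11111)
l(O) = -⅑
R(F) = 27 + F
12642 - R(l(T(-2))) = 12642 - (27 - ⅑) = 12642 - 1*242/9 = 12642 - 242/9 = 113536/9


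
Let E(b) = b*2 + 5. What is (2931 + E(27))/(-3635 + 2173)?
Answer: -1495/731 ≈ -2.0451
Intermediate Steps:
E(b) = 5 + 2*b (E(b) = 2*b + 5 = 5 + 2*b)
(2931 + E(27))/(-3635 + 2173) = (2931 + (5 + 2*27))/(-3635 + 2173) = (2931 + (5 + 54))/(-1462) = (2931 + 59)*(-1/1462) = 2990*(-1/1462) = -1495/731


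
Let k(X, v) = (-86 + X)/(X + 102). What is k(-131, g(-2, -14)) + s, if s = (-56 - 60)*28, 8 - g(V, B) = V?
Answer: -93975/29 ≈ -3240.5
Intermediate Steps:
g(V, B) = 8 - V
k(X, v) = (-86 + X)/(102 + X)
s = -3248 (s = -116*28 = -3248)
k(-131, g(-2, -14)) + s = (-86 - 131)/(102 - 131) - 3248 = -217/(-29) - 3248 = -1/29*(-217) - 3248 = 217/29 - 3248 = -93975/29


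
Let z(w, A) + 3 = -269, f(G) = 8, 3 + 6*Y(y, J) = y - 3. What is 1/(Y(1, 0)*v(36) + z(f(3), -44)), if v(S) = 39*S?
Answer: -1/1442 ≈ -0.00069348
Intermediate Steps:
Y(y, J) = -1 + y/6 (Y(y, J) = -½ + (y - 3)/6 = -½ + (-3 + y)/6 = -½ + (-½ + y/6) = -1 + y/6)
z(w, A) = -272 (z(w, A) = -3 - 269 = -272)
1/(Y(1, 0)*v(36) + z(f(3), -44)) = 1/((-1 + (⅙)*1)*(39*36) - 272) = 1/((-1 + ⅙)*1404 - 272) = 1/(-⅚*1404 - 272) = 1/(-1170 - 272) = 1/(-1442) = -1/1442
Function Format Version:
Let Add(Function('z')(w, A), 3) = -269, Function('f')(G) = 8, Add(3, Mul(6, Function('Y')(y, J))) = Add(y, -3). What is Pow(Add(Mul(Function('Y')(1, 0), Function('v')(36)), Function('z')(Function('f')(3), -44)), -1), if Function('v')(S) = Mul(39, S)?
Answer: Rational(-1, 1442) ≈ -0.00069348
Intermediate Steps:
Function('Y')(y, J) = Add(-1, Mul(Rational(1, 6), y)) (Function('Y')(y, J) = Add(Rational(-1, 2), Mul(Rational(1, 6), Add(y, -3))) = Add(Rational(-1, 2), Mul(Rational(1, 6), Add(-3, y))) = Add(Rational(-1, 2), Add(Rational(-1, 2), Mul(Rational(1, 6), y))) = Add(-1, Mul(Rational(1, 6), y)))
Function('z')(w, A) = -272 (Function('z')(w, A) = Add(-3, -269) = -272)
Pow(Add(Mul(Function('Y')(1, 0), Function('v')(36)), Function('z')(Function('f')(3), -44)), -1) = Pow(Add(Mul(Add(-1, Mul(Rational(1, 6), 1)), Mul(39, 36)), -272), -1) = Pow(Add(Mul(Add(-1, Rational(1, 6)), 1404), -272), -1) = Pow(Add(Mul(Rational(-5, 6), 1404), -272), -1) = Pow(Add(-1170, -272), -1) = Pow(-1442, -1) = Rational(-1, 1442)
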